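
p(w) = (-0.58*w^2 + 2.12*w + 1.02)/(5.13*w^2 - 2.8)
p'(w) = -10.26*w*(-0.58*w^2 + 2.12*w + 1.02)/(5.13*w^2 - 2.8)^2 + (2.12 - 1.16*w)/(5.13*w^2 - 2.8)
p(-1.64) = -0.37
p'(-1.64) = -0.19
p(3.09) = 0.04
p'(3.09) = -0.06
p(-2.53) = -0.27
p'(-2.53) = -0.06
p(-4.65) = -0.20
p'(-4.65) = -0.02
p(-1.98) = -0.31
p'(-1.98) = -0.11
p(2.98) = 0.05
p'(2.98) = -0.07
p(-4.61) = -0.20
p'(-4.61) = -0.02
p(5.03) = -0.02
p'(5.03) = -0.02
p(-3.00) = -0.24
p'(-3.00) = -0.04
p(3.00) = 0.05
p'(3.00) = -0.07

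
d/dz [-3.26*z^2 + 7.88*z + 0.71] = 7.88 - 6.52*z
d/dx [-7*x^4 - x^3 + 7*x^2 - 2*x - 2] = -28*x^3 - 3*x^2 + 14*x - 2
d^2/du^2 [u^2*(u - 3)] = 6*u - 6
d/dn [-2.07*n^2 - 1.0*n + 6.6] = -4.14*n - 1.0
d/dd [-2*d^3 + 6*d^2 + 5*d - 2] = -6*d^2 + 12*d + 5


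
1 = 1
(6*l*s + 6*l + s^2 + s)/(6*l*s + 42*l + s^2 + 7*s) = (s + 1)/(s + 7)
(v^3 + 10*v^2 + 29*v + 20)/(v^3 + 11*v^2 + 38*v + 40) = (v + 1)/(v + 2)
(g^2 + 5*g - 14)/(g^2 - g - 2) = (g + 7)/(g + 1)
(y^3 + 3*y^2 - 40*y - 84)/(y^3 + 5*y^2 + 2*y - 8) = (y^2 + y - 42)/(y^2 + 3*y - 4)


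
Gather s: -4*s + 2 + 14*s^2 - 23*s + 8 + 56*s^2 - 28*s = 70*s^2 - 55*s + 10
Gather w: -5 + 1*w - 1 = w - 6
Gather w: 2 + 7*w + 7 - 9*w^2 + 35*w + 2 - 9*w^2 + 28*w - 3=-18*w^2 + 70*w + 8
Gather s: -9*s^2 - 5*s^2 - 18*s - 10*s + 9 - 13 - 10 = -14*s^2 - 28*s - 14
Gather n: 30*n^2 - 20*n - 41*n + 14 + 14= 30*n^2 - 61*n + 28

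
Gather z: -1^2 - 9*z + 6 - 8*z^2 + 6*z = -8*z^2 - 3*z + 5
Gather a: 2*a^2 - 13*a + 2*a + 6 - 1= 2*a^2 - 11*a + 5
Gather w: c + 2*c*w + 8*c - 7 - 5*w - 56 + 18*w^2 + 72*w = 9*c + 18*w^2 + w*(2*c + 67) - 63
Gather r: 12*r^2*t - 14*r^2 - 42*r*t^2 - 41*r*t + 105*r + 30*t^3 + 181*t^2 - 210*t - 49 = r^2*(12*t - 14) + r*(-42*t^2 - 41*t + 105) + 30*t^3 + 181*t^2 - 210*t - 49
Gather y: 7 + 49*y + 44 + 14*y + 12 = 63*y + 63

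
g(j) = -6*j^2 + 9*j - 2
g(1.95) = -7.26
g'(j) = 9 - 12*j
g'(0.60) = 1.80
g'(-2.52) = 39.24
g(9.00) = -407.00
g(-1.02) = -17.42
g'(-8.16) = 106.92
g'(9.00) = -99.00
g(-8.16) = -474.95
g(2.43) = -15.56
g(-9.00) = -569.00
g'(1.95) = -14.40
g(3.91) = -58.54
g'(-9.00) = 117.00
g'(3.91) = -37.92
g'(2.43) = -20.16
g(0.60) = 1.24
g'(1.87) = -13.44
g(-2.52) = -62.78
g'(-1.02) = 21.24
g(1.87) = -6.15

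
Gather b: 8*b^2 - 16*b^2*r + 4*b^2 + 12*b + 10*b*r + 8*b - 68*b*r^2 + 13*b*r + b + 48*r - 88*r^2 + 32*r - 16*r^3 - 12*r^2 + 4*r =b^2*(12 - 16*r) + b*(-68*r^2 + 23*r + 21) - 16*r^3 - 100*r^2 + 84*r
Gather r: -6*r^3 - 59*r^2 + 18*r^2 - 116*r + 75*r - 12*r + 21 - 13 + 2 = -6*r^3 - 41*r^2 - 53*r + 10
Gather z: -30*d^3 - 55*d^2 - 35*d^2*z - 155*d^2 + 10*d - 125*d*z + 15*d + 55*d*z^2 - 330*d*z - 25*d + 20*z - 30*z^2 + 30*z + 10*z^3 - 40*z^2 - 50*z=-30*d^3 - 210*d^2 + 10*z^3 + z^2*(55*d - 70) + z*(-35*d^2 - 455*d)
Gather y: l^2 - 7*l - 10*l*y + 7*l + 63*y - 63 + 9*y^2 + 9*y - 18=l^2 + 9*y^2 + y*(72 - 10*l) - 81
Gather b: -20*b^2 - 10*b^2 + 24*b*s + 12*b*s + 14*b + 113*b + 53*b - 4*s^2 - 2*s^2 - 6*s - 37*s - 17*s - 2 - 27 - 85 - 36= -30*b^2 + b*(36*s + 180) - 6*s^2 - 60*s - 150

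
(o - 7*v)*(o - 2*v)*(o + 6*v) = o^3 - 3*o^2*v - 40*o*v^2 + 84*v^3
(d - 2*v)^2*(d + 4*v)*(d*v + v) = d^4*v + d^3*v - 12*d^2*v^3 + 16*d*v^4 - 12*d*v^3 + 16*v^4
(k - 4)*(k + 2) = k^2 - 2*k - 8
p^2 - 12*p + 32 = (p - 8)*(p - 4)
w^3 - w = w*(w - 1)*(w + 1)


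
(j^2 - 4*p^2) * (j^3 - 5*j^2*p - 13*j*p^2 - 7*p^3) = j^5 - 5*j^4*p - 17*j^3*p^2 + 13*j^2*p^3 + 52*j*p^4 + 28*p^5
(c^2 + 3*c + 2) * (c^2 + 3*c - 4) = c^4 + 6*c^3 + 7*c^2 - 6*c - 8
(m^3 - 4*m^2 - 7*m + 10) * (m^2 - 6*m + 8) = m^5 - 10*m^4 + 25*m^3 + 20*m^2 - 116*m + 80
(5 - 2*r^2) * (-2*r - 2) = 4*r^3 + 4*r^2 - 10*r - 10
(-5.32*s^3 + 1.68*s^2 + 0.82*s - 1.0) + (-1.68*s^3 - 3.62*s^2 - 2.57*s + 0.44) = -7.0*s^3 - 1.94*s^2 - 1.75*s - 0.56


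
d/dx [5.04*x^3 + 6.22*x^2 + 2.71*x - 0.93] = 15.12*x^2 + 12.44*x + 2.71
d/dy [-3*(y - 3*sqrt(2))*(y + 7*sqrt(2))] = -6*y - 12*sqrt(2)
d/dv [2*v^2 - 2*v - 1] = 4*v - 2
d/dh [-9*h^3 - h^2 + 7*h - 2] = -27*h^2 - 2*h + 7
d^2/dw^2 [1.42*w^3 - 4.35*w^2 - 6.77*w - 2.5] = 8.52*w - 8.7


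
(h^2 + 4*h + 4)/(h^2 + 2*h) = (h + 2)/h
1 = 1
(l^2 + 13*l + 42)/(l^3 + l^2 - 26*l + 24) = (l + 7)/(l^2 - 5*l + 4)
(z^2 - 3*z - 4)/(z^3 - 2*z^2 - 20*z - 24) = (-z^2 + 3*z + 4)/(-z^3 + 2*z^2 + 20*z + 24)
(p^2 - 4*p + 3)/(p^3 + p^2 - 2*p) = (p - 3)/(p*(p + 2))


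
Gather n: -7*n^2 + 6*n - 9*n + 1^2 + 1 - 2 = -7*n^2 - 3*n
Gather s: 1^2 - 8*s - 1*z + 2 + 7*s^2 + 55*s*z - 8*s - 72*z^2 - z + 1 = 7*s^2 + s*(55*z - 16) - 72*z^2 - 2*z + 4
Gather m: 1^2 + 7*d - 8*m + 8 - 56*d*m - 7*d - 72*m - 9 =m*(-56*d - 80)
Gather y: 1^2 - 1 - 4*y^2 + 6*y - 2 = -4*y^2 + 6*y - 2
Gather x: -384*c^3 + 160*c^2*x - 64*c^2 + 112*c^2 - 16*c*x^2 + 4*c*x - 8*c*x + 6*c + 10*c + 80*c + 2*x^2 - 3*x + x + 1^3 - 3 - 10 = -384*c^3 + 48*c^2 + 96*c + x^2*(2 - 16*c) + x*(160*c^2 - 4*c - 2) - 12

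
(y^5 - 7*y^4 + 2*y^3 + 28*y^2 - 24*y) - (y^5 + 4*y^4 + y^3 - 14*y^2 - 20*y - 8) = -11*y^4 + y^3 + 42*y^2 - 4*y + 8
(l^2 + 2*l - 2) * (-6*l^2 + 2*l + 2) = -6*l^4 - 10*l^3 + 18*l^2 - 4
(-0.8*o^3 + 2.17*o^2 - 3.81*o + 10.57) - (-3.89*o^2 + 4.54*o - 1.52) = -0.8*o^3 + 6.06*o^2 - 8.35*o + 12.09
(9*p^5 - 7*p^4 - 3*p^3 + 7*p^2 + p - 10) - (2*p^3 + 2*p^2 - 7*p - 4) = 9*p^5 - 7*p^4 - 5*p^3 + 5*p^2 + 8*p - 6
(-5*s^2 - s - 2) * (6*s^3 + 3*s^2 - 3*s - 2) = -30*s^5 - 21*s^4 + 7*s^2 + 8*s + 4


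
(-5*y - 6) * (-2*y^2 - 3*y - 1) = 10*y^3 + 27*y^2 + 23*y + 6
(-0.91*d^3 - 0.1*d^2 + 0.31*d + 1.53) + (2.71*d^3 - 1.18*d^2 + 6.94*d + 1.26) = 1.8*d^3 - 1.28*d^2 + 7.25*d + 2.79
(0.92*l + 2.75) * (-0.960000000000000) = -0.8832*l - 2.64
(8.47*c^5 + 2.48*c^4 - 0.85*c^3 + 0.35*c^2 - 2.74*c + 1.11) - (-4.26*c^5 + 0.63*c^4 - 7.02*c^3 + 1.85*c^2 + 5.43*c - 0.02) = 12.73*c^5 + 1.85*c^4 + 6.17*c^3 - 1.5*c^2 - 8.17*c + 1.13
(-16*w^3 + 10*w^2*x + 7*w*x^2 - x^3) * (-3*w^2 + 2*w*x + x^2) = 48*w^5 - 62*w^4*x - 17*w^3*x^2 + 27*w^2*x^3 + 5*w*x^4 - x^5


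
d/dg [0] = 0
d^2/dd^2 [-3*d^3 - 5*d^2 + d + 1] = -18*d - 10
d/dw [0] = 0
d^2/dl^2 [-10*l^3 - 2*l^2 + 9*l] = -60*l - 4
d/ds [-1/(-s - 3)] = -1/(s + 3)^2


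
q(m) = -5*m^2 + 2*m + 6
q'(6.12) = -59.20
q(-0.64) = 2.67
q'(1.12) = -9.20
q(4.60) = -90.60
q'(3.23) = -30.30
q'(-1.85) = 20.50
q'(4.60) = -44.00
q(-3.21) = -51.94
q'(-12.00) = 122.00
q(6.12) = -169.03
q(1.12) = 1.97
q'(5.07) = -48.70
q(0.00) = 6.00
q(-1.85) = -14.81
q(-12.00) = -738.00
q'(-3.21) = 34.10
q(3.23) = -39.70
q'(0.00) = 2.00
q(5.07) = -112.38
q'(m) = 2 - 10*m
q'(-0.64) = 8.40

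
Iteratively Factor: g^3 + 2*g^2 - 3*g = (g - 1)*(g^2 + 3*g) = (g - 1)*(g + 3)*(g)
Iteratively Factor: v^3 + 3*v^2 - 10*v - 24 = (v - 3)*(v^2 + 6*v + 8) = (v - 3)*(v + 2)*(v + 4)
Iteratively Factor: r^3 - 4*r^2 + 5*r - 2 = (r - 2)*(r^2 - 2*r + 1) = (r - 2)*(r - 1)*(r - 1)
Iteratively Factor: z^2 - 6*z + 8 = (z - 2)*(z - 4)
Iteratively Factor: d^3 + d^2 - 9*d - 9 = (d + 1)*(d^2 - 9) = (d - 3)*(d + 1)*(d + 3)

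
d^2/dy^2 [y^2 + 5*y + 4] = 2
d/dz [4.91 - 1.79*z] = -1.79000000000000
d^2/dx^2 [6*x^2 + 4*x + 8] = 12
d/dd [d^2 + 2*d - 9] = 2*d + 2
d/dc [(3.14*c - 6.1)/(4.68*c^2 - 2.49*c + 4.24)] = (-14.6952*c^2 + 57.096*c - 1.8754)/(21.9024*c^4 - 23.3064*c^3 + 45.8865*c^2 - 21.1152*c + 17.9776)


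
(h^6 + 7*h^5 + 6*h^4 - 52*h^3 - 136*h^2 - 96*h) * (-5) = -5*h^6 - 35*h^5 - 30*h^4 + 260*h^3 + 680*h^2 + 480*h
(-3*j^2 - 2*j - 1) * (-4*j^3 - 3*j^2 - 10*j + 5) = 12*j^5 + 17*j^4 + 40*j^3 + 8*j^2 - 5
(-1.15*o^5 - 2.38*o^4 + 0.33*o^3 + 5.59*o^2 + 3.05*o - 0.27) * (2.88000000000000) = -3.312*o^5 - 6.8544*o^4 + 0.9504*o^3 + 16.0992*o^2 + 8.784*o - 0.7776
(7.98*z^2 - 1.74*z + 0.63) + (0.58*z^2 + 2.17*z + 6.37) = 8.56*z^2 + 0.43*z + 7.0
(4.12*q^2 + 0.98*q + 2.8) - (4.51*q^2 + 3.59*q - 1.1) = -0.39*q^2 - 2.61*q + 3.9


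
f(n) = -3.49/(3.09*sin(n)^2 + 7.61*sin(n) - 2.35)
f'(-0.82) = 0.19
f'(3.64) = -0.51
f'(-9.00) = -0.65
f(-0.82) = 0.56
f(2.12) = -0.55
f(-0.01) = 1.44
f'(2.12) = -0.57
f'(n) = -3.49*(-6.18*sin(n)*cos(n) - 7.61*cos(n))/(3.09*sin(n)^2 + 7.61*sin(n) - 2.35)^2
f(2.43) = -0.89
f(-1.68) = 0.51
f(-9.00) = 0.70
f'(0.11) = 13.17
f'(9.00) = -18.79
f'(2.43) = -1.99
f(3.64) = 0.66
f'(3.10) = -6.67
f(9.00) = -2.66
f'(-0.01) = 4.48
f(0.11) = 2.36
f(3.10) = 1.72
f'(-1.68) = -0.01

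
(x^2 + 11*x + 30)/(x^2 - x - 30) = (x + 6)/(x - 6)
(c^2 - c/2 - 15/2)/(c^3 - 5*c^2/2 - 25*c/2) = (c - 3)/(c*(c - 5))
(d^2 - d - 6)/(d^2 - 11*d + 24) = (d + 2)/(d - 8)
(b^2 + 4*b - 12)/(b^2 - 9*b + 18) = (b^2 + 4*b - 12)/(b^2 - 9*b + 18)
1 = 1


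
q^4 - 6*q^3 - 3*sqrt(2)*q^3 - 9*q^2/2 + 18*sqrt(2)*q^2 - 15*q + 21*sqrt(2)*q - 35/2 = (q - 7)*(q + 1)*(q - 5*sqrt(2)/2)*(q - sqrt(2)/2)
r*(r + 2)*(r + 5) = r^3 + 7*r^2 + 10*r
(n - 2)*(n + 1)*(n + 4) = n^3 + 3*n^2 - 6*n - 8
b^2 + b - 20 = (b - 4)*(b + 5)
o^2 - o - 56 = (o - 8)*(o + 7)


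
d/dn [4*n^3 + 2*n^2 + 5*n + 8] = 12*n^2 + 4*n + 5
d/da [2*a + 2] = 2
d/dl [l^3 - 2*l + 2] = 3*l^2 - 2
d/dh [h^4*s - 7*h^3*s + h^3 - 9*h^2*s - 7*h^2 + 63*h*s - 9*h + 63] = 4*h^3*s - 21*h^2*s + 3*h^2 - 18*h*s - 14*h + 63*s - 9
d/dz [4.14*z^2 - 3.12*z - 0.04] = 8.28*z - 3.12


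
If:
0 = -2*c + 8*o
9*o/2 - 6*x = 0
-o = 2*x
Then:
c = 0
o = 0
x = 0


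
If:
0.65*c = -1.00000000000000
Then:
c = -1.54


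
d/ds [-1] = 0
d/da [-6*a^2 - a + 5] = -12*a - 1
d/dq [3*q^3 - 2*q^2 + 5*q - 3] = 9*q^2 - 4*q + 5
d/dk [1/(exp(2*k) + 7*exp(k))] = (-2*exp(k) - 7)*exp(-k)/(exp(k) + 7)^2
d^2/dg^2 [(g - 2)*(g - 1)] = 2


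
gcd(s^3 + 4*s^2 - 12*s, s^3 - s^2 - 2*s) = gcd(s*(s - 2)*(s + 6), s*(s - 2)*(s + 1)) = s^2 - 2*s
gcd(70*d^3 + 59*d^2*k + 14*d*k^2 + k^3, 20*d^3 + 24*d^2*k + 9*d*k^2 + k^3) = 10*d^2 + 7*d*k + k^2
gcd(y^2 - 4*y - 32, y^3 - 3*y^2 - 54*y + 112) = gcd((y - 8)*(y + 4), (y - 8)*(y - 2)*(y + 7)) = y - 8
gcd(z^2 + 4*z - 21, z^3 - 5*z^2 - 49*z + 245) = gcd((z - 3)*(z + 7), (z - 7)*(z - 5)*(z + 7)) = z + 7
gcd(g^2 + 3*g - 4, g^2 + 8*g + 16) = g + 4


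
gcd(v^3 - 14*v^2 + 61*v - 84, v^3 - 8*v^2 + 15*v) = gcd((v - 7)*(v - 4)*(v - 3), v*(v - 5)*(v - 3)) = v - 3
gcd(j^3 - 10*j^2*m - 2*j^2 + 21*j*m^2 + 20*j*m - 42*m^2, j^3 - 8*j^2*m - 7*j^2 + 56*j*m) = 1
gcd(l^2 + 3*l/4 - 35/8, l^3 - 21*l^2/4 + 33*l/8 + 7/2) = l - 7/4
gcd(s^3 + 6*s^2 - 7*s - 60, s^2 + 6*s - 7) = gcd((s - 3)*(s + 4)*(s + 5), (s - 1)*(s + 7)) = 1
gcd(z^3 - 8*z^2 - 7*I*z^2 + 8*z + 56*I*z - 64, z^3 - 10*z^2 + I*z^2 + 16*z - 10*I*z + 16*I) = z^2 + z*(-8 + I) - 8*I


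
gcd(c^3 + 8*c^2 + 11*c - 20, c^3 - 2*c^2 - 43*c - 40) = c + 5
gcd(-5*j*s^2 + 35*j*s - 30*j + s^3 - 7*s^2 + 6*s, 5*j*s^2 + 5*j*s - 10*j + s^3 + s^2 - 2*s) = s - 1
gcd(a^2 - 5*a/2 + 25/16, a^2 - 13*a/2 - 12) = 1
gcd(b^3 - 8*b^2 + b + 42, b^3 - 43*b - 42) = b - 7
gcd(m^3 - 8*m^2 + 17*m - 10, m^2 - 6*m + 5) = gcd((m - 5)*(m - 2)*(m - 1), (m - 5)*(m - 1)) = m^2 - 6*m + 5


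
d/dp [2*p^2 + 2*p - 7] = 4*p + 2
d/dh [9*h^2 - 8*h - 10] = 18*h - 8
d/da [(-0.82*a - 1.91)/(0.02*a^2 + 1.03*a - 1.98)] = (0.0164*a^2 + 0.0764*a + 3.5909)/(0.0004*a^4 + 0.0412*a^3 + 0.9817*a^2 - 4.0788*a + 3.9204)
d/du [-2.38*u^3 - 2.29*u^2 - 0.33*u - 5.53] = -7.14*u^2 - 4.58*u - 0.33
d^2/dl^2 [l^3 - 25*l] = 6*l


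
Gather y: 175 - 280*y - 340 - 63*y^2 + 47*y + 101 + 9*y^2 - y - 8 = -54*y^2 - 234*y - 72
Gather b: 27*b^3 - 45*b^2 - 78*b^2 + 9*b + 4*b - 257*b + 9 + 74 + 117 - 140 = 27*b^3 - 123*b^2 - 244*b + 60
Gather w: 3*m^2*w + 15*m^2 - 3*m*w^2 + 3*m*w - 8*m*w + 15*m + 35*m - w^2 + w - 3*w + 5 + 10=15*m^2 + 50*m + w^2*(-3*m - 1) + w*(3*m^2 - 5*m - 2) + 15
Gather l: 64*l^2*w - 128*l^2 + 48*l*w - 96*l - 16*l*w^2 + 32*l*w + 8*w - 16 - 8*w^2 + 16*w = l^2*(64*w - 128) + l*(-16*w^2 + 80*w - 96) - 8*w^2 + 24*w - 16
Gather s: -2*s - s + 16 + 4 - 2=18 - 3*s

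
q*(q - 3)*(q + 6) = q^3 + 3*q^2 - 18*q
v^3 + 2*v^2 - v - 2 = (v - 1)*(v + 1)*(v + 2)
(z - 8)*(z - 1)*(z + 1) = z^3 - 8*z^2 - z + 8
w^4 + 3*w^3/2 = w^3*(w + 3/2)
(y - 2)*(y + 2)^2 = y^3 + 2*y^2 - 4*y - 8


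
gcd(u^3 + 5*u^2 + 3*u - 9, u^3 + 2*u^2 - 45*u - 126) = u + 3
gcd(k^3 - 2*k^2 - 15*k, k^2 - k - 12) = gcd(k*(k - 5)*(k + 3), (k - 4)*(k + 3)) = k + 3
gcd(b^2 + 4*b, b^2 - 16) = b + 4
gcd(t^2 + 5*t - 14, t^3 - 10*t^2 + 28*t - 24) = t - 2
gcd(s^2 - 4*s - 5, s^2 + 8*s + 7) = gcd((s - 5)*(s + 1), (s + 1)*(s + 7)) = s + 1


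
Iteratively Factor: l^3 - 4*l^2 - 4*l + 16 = (l - 4)*(l^2 - 4) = (l - 4)*(l + 2)*(l - 2)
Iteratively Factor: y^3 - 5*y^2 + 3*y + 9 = (y + 1)*(y^2 - 6*y + 9) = (y - 3)*(y + 1)*(y - 3)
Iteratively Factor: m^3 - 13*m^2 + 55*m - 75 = (m - 5)*(m^2 - 8*m + 15) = (m - 5)*(m - 3)*(m - 5)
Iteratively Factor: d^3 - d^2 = (d)*(d^2 - d) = d*(d - 1)*(d)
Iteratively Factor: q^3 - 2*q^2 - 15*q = (q)*(q^2 - 2*q - 15) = q*(q + 3)*(q - 5)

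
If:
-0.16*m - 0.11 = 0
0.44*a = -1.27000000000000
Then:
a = -2.89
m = -0.69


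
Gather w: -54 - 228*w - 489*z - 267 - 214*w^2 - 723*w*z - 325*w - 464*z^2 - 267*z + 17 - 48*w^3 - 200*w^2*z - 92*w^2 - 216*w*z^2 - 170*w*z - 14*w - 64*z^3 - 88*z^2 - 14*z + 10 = -48*w^3 + w^2*(-200*z - 306) + w*(-216*z^2 - 893*z - 567) - 64*z^3 - 552*z^2 - 770*z - 294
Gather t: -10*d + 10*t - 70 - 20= -10*d + 10*t - 90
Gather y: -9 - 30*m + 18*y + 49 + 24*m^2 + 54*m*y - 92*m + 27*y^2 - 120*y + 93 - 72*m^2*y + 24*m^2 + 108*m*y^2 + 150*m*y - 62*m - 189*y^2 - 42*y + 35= 48*m^2 - 184*m + y^2*(108*m - 162) + y*(-72*m^2 + 204*m - 144) + 168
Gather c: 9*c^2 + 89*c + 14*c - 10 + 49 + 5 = 9*c^2 + 103*c + 44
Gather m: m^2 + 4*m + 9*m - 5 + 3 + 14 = m^2 + 13*m + 12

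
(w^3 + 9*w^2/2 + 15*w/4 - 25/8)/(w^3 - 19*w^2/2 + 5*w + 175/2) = (w^2 + 2*w - 5/4)/(w^2 - 12*w + 35)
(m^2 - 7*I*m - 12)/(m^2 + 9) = (m - 4*I)/(m + 3*I)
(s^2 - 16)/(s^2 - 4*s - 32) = (s - 4)/(s - 8)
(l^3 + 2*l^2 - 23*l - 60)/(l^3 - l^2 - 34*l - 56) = (l^2 - 2*l - 15)/(l^2 - 5*l - 14)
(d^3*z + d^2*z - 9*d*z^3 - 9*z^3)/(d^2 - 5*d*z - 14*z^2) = z*(-d^3 - d^2 + 9*d*z^2 + 9*z^2)/(-d^2 + 5*d*z + 14*z^2)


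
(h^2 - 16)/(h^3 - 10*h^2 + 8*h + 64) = (h + 4)/(h^2 - 6*h - 16)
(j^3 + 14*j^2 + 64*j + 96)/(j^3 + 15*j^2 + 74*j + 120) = (j + 4)/(j + 5)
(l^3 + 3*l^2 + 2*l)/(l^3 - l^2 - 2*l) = (l + 2)/(l - 2)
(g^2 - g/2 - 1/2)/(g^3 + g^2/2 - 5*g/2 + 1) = (2*g + 1)/(2*g^2 + 3*g - 2)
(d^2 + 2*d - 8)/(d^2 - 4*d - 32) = (d - 2)/(d - 8)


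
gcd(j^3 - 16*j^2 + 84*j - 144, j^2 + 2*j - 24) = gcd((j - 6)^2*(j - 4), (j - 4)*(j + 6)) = j - 4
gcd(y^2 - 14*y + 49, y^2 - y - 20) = 1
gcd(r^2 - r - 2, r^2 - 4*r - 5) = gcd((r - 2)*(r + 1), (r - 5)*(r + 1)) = r + 1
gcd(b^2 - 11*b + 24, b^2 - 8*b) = b - 8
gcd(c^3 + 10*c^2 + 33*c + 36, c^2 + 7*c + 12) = c^2 + 7*c + 12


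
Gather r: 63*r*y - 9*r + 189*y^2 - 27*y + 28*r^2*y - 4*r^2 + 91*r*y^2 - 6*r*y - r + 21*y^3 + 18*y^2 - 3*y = r^2*(28*y - 4) + r*(91*y^2 + 57*y - 10) + 21*y^3 + 207*y^2 - 30*y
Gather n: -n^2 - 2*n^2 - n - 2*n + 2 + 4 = -3*n^2 - 3*n + 6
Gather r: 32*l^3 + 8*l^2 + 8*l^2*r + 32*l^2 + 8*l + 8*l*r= 32*l^3 + 40*l^2 + 8*l + r*(8*l^2 + 8*l)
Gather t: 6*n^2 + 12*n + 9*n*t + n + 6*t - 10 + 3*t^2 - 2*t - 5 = 6*n^2 + 13*n + 3*t^2 + t*(9*n + 4) - 15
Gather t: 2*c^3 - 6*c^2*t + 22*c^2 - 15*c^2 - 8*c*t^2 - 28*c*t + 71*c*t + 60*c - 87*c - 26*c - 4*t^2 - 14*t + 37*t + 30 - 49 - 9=2*c^3 + 7*c^2 - 53*c + t^2*(-8*c - 4) + t*(-6*c^2 + 43*c + 23) - 28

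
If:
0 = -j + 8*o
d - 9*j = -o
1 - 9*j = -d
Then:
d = 71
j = 8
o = 1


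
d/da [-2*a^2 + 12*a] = 12 - 4*a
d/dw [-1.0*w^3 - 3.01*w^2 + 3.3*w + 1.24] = -3.0*w^2 - 6.02*w + 3.3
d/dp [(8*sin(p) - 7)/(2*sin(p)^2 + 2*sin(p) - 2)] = (-8*sin(p)^2 + 14*sin(p) - 1)*cos(p)/(2*(sin(p) - cos(p)^2)^2)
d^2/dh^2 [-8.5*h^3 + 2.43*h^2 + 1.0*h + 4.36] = 4.86 - 51.0*h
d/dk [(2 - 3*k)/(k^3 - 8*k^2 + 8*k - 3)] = (6*k^3 - 30*k^2 + 32*k - 7)/(k^6 - 16*k^5 + 80*k^4 - 134*k^3 + 112*k^2 - 48*k + 9)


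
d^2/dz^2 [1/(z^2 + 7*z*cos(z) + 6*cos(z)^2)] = ((z^2 + 7*z*cos(z) + 6*cos(z)^2)*(7*z*cos(z) - 24*sin(z)^2 + 14*sin(z) + 10) + 2*(7*z*sin(z) - 2*z + 6*sin(2*z) - 7*cos(z))^2)/((z + cos(z))^3*(z + 6*cos(z))^3)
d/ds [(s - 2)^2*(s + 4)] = 3*s^2 - 12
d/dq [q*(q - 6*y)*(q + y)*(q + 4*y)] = 4*q^3 - 3*q^2*y - 52*q*y^2 - 24*y^3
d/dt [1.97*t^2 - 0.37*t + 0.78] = 3.94*t - 0.37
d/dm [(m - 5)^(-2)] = -2/(m - 5)^3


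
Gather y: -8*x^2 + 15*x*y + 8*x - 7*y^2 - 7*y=-8*x^2 + 8*x - 7*y^2 + y*(15*x - 7)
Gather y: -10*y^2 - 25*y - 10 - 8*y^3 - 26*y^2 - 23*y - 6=-8*y^3 - 36*y^2 - 48*y - 16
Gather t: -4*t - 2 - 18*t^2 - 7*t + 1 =-18*t^2 - 11*t - 1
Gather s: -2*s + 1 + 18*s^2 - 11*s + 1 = 18*s^2 - 13*s + 2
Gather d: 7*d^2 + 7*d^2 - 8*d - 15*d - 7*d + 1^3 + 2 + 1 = 14*d^2 - 30*d + 4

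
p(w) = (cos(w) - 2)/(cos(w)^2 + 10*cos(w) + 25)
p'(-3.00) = 0.02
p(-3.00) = -0.19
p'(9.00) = -0.06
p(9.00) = -0.17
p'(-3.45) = -0.05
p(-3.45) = -0.18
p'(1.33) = -0.06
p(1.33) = -0.06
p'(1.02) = -0.04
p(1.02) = -0.05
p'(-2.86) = 0.04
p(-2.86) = -0.18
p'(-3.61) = -0.06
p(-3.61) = -0.17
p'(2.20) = -0.09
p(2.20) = -0.13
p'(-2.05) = 0.09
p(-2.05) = -0.12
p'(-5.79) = -0.02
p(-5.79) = -0.03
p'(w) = (2*sin(w)*cos(w) + 10*sin(w))*(cos(w) - 2)/(cos(w)^2 + 10*cos(w) + 25)^2 - sin(w)/(cos(w)^2 + 10*cos(w) + 25) = (cos(w) - 9)*sin(w)/(cos(w) + 5)^3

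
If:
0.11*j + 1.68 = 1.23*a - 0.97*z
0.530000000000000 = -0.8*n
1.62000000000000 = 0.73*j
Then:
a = 0.788617886178862*z + 1.5643167390578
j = 2.22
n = -0.66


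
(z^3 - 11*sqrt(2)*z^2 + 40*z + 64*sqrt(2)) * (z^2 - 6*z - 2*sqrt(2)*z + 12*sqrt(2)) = z^5 - 13*sqrt(2)*z^4 - 6*z^4 + 84*z^3 + 78*sqrt(2)*z^3 - 504*z^2 - 16*sqrt(2)*z^2 - 256*z + 96*sqrt(2)*z + 1536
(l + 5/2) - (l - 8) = 21/2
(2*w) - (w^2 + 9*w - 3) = -w^2 - 7*w + 3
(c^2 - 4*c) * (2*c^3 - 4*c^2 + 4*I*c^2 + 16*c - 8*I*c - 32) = 2*c^5 - 12*c^4 + 4*I*c^4 + 32*c^3 - 24*I*c^3 - 96*c^2 + 32*I*c^2 + 128*c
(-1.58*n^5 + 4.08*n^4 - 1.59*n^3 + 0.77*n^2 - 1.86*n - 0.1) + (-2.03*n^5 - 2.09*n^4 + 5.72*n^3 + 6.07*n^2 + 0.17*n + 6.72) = -3.61*n^5 + 1.99*n^4 + 4.13*n^3 + 6.84*n^2 - 1.69*n + 6.62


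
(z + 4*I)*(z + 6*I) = z^2 + 10*I*z - 24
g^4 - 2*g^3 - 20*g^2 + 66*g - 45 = (g - 3)^2*(g - 1)*(g + 5)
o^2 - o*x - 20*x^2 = (o - 5*x)*(o + 4*x)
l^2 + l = l*(l + 1)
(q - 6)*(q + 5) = q^2 - q - 30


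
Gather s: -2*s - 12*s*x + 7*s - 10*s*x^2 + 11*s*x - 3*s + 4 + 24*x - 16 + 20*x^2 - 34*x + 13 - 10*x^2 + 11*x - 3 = s*(-10*x^2 - x + 2) + 10*x^2 + x - 2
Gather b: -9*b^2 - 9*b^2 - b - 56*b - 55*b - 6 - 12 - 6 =-18*b^2 - 112*b - 24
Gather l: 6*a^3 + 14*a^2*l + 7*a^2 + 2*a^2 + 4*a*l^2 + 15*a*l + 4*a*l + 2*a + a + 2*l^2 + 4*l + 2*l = 6*a^3 + 9*a^2 + 3*a + l^2*(4*a + 2) + l*(14*a^2 + 19*a + 6)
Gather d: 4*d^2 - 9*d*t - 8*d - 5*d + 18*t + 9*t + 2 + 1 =4*d^2 + d*(-9*t - 13) + 27*t + 3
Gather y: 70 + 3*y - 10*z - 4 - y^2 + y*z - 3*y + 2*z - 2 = -y^2 + y*z - 8*z + 64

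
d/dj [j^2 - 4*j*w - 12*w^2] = 2*j - 4*w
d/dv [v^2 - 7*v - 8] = 2*v - 7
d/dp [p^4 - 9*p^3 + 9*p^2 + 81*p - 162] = 4*p^3 - 27*p^2 + 18*p + 81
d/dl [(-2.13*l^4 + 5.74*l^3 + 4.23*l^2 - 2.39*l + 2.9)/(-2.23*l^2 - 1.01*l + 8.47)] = (9.4998*l^5 - 6.3463*l^4 - 83.7592*l^3 + 136.2514*l^2 + 84.5902*l - 17.3143)/(4.9729*l^4 + 4.5046*l^3 - 36.7561*l^2 - 17.1094*l + 71.7409)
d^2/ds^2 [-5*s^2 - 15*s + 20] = -10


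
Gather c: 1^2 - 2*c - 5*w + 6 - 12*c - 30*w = -14*c - 35*w + 7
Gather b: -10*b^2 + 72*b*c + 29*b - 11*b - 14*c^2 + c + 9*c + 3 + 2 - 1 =-10*b^2 + b*(72*c + 18) - 14*c^2 + 10*c + 4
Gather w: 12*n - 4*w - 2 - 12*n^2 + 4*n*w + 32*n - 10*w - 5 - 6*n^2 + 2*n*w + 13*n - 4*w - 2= -18*n^2 + 57*n + w*(6*n - 18) - 9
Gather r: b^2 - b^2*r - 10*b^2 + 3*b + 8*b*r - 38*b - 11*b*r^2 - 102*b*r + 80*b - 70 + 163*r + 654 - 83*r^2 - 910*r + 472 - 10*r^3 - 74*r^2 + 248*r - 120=-9*b^2 + 45*b - 10*r^3 + r^2*(-11*b - 157) + r*(-b^2 - 94*b - 499) + 936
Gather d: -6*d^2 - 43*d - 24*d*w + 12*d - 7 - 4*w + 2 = -6*d^2 + d*(-24*w - 31) - 4*w - 5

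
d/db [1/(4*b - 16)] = -1/(4*(b - 4)^2)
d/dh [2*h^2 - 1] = 4*h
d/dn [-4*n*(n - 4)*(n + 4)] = 64 - 12*n^2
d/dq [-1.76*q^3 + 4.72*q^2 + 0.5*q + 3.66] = -5.28*q^2 + 9.44*q + 0.5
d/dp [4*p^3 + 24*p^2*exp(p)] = 12*p*(2*p*exp(p) + p + 4*exp(p))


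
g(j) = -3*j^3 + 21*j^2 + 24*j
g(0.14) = 3.76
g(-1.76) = 39.16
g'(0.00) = 24.00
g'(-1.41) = -53.11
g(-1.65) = 31.05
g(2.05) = 111.61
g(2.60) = 151.63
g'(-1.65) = -69.80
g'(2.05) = 72.28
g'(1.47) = 66.29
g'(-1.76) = -77.80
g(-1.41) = 16.32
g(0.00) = 0.00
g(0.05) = 1.25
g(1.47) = 71.13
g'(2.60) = 72.36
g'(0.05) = 26.08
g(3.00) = 180.00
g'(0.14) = 29.70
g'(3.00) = 69.00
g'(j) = -9*j^2 + 42*j + 24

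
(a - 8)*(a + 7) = a^2 - a - 56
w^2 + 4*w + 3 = (w + 1)*(w + 3)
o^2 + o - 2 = (o - 1)*(o + 2)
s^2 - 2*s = s*(s - 2)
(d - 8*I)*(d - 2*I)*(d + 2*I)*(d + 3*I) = d^4 - 5*I*d^3 + 28*d^2 - 20*I*d + 96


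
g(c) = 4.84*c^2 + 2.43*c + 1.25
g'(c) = 9.68*c + 2.43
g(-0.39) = 1.04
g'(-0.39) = -1.35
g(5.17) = 143.18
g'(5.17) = 52.48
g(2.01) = 25.69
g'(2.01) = 21.89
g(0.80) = 6.29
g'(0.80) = 10.17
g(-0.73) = 2.06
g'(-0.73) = -4.64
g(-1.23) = 5.58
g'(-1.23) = -9.48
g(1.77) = 20.71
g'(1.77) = 19.56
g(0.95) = 7.93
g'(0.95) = 11.63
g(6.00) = 190.07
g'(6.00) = 60.51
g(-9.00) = 371.42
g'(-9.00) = -84.69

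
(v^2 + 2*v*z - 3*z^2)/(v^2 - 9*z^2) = (-v + z)/(-v + 3*z)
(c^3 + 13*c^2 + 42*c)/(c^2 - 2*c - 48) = c*(c + 7)/(c - 8)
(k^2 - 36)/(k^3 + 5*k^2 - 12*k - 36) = (k - 6)/(k^2 - k - 6)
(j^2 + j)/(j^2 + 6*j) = (j + 1)/(j + 6)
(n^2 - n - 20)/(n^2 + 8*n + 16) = (n - 5)/(n + 4)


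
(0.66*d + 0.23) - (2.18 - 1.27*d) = 1.93*d - 1.95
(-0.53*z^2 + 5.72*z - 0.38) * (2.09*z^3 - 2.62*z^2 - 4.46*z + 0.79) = -1.1077*z^5 + 13.3434*z^4 - 13.4168*z^3 - 24.9343*z^2 + 6.2136*z - 0.3002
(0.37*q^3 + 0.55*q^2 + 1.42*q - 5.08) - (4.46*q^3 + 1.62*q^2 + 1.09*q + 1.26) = -4.09*q^3 - 1.07*q^2 + 0.33*q - 6.34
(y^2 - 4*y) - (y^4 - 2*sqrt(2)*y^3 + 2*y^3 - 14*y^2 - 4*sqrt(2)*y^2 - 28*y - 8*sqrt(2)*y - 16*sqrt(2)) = -y^4 - 2*y^3 + 2*sqrt(2)*y^3 + 4*sqrt(2)*y^2 + 15*y^2 + 8*sqrt(2)*y + 24*y + 16*sqrt(2)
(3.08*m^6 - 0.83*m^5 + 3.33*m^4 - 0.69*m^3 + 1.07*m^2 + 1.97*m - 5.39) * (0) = 0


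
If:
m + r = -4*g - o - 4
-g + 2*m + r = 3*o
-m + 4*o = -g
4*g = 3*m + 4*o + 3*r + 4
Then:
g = -1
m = -33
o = -8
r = 41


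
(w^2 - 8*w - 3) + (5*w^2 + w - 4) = 6*w^2 - 7*w - 7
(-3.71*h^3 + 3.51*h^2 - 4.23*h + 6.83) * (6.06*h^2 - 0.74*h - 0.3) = -22.4826*h^5 + 24.016*h^4 - 27.1182*h^3 + 43.467*h^2 - 3.7852*h - 2.049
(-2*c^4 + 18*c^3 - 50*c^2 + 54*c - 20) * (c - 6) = -2*c^5 + 30*c^4 - 158*c^3 + 354*c^2 - 344*c + 120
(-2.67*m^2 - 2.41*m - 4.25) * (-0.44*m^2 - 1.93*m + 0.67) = 1.1748*m^4 + 6.2135*m^3 + 4.7324*m^2 + 6.5878*m - 2.8475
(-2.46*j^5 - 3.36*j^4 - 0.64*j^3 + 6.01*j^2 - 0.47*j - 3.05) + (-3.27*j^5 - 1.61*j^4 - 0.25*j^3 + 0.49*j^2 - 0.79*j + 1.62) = -5.73*j^5 - 4.97*j^4 - 0.89*j^3 + 6.5*j^2 - 1.26*j - 1.43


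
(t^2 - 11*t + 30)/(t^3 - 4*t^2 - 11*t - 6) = (t - 5)/(t^2 + 2*t + 1)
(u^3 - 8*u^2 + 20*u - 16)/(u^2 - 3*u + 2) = (u^2 - 6*u + 8)/(u - 1)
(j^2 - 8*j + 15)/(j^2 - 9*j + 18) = (j - 5)/(j - 6)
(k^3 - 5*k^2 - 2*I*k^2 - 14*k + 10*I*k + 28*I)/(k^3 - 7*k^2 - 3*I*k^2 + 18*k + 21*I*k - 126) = (k^2 + 2*k*(1 - I) - 4*I)/(k^2 - 3*I*k + 18)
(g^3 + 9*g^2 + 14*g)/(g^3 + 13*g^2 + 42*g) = (g + 2)/(g + 6)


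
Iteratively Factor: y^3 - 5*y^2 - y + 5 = (y - 5)*(y^2 - 1) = (y - 5)*(y - 1)*(y + 1)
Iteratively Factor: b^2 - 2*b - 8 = (b - 4)*(b + 2)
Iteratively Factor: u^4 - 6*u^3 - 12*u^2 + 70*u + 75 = (u - 5)*(u^3 - u^2 - 17*u - 15) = (u - 5)*(u + 3)*(u^2 - 4*u - 5) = (u - 5)^2*(u + 3)*(u + 1)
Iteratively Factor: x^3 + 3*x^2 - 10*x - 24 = (x - 3)*(x^2 + 6*x + 8) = (x - 3)*(x + 2)*(x + 4)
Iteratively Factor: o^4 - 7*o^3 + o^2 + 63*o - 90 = (o + 3)*(o^3 - 10*o^2 + 31*o - 30) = (o - 5)*(o + 3)*(o^2 - 5*o + 6) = (o - 5)*(o - 2)*(o + 3)*(o - 3)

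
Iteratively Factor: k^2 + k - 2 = (k - 1)*(k + 2)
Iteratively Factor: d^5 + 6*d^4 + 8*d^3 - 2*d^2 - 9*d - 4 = (d + 1)*(d^4 + 5*d^3 + 3*d^2 - 5*d - 4) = (d + 1)^2*(d^3 + 4*d^2 - d - 4) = (d - 1)*(d + 1)^2*(d^2 + 5*d + 4) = (d - 1)*(d + 1)^3*(d + 4)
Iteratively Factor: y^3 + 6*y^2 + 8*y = (y)*(y^2 + 6*y + 8) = y*(y + 4)*(y + 2)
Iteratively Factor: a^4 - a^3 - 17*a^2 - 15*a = (a + 1)*(a^3 - 2*a^2 - 15*a) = (a - 5)*(a + 1)*(a^2 + 3*a) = a*(a - 5)*(a + 1)*(a + 3)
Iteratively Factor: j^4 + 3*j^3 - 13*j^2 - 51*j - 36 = (j + 3)*(j^3 - 13*j - 12) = (j + 1)*(j + 3)*(j^2 - j - 12) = (j - 4)*(j + 1)*(j + 3)*(j + 3)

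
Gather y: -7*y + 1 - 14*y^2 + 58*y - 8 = -14*y^2 + 51*y - 7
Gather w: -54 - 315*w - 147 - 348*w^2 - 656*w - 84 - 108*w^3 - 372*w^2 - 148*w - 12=-108*w^3 - 720*w^2 - 1119*w - 297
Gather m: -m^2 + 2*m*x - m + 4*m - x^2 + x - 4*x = -m^2 + m*(2*x + 3) - x^2 - 3*x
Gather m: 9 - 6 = 3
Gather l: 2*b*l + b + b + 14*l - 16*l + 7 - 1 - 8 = 2*b + l*(2*b - 2) - 2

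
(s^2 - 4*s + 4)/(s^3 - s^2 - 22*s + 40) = (s - 2)/(s^2 + s - 20)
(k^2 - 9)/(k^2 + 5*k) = (k^2 - 9)/(k*(k + 5))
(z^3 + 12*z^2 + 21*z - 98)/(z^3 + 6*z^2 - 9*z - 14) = (z + 7)/(z + 1)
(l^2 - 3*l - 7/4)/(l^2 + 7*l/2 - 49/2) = (l + 1/2)/(l + 7)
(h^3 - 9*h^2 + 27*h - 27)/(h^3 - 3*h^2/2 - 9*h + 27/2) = 2*(h^2 - 6*h + 9)/(2*h^2 + 3*h - 9)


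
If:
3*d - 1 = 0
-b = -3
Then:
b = 3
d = 1/3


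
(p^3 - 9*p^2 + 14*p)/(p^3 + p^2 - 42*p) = (p^2 - 9*p + 14)/(p^2 + p - 42)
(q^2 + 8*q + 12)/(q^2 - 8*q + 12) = (q^2 + 8*q + 12)/(q^2 - 8*q + 12)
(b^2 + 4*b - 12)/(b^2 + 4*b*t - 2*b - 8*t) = (b + 6)/(b + 4*t)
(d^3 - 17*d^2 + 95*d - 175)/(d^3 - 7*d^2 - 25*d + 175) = (d - 5)/(d + 5)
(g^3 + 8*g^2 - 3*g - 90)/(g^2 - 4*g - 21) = (-g^3 - 8*g^2 + 3*g + 90)/(-g^2 + 4*g + 21)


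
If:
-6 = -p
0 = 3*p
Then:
No Solution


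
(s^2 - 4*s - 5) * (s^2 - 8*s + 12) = s^4 - 12*s^3 + 39*s^2 - 8*s - 60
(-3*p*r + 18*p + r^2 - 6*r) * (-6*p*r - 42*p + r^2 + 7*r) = 18*p^2*r^2 + 18*p^2*r - 756*p^2 - 9*p*r^3 - 9*p*r^2 + 378*p*r + r^4 + r^3 - 42*r^2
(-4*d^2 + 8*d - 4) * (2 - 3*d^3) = 12*d^5 - 24*d^4 + 12*d^3 - 8*d^2 + 16*d - 8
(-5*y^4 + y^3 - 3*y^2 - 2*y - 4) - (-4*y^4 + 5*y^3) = -y^4 - 4*y^3 - 3*y^2 - 2*y - 4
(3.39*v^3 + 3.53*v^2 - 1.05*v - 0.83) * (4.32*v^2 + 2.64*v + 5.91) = 14.6448*v^5 + 24.1992*v^4 + 24.8181*v^3 + 14.5047*v^2 - 8.3967*v - 4.9053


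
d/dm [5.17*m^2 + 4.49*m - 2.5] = 10.34*m + 4.49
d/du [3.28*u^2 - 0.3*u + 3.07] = 6.56*u - 0.3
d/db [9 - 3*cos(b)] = 3*sin(b)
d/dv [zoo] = 0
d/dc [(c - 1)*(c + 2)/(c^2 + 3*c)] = 2*(c^2 + 2*c + 3)/(c^2*(c^2 + 6*c + 9))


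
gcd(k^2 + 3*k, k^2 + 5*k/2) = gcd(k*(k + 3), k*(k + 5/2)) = k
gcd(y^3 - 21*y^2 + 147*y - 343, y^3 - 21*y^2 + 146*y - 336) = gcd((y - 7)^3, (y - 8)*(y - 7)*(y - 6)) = y - 7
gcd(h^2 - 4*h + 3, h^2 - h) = h - 1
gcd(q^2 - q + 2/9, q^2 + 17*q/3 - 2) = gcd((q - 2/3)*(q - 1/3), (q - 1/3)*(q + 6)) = q - 1/3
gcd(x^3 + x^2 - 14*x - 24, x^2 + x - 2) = x + 2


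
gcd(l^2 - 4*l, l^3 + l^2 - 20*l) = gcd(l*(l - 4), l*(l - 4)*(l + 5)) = l^2 - 4*l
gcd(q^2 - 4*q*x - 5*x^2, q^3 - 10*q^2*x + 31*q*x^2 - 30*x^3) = -q + 5*x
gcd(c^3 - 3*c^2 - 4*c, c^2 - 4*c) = c^2 - 4*c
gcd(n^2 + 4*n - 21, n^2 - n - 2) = 1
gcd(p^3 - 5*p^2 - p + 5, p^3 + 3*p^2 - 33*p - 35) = p^2 - 4*p - 5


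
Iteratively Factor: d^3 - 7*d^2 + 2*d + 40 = (d - 5)*(d^2 - 2*d - 8) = (d - 5)*(d + 2)*(d - 4)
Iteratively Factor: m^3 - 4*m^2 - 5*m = (m - 5)*(m^2 + m) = (m - 5)*(m + 1)*(m)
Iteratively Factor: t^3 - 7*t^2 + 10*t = (t)*(t^2 - 7*t + 10) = t*(t - 2)*(t - 5)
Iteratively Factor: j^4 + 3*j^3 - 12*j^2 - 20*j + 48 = (j + 4)*(j^3 - j^2 - 8*j + 12) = (j + 3)*(j + 4)*(j^2 - 4*j + 4) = (j - 2)*(j + 3)*(j + 4)*(j - 2)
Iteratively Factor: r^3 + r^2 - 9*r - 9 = (r + 3)*(r^2 - 2*r - 3) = (r - 3)*(r + 3)*(r + 1)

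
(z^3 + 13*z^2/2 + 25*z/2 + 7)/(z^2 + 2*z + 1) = (z^2 + 11*z/2 + 7)/(z + 1)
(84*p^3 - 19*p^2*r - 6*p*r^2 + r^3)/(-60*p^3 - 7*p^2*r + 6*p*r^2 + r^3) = (-7*p + r)/(5*p + r)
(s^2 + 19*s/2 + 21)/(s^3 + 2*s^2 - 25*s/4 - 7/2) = 2*(s + 6)/(2*s^2 - 3*s - 2)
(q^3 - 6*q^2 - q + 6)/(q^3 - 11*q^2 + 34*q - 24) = (q + 1)/(q - 4)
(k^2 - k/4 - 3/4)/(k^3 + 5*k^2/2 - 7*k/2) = (4*k + 3)/(2*k*(2*k + 7))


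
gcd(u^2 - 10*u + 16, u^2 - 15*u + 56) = u - 8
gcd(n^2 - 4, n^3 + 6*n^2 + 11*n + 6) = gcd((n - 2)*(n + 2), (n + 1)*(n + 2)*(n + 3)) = n + 2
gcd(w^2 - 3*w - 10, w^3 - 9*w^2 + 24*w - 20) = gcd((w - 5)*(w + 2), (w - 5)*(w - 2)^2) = w - 5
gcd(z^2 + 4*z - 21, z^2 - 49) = z + 7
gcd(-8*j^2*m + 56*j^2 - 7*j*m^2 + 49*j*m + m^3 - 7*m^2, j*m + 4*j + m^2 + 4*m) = j + m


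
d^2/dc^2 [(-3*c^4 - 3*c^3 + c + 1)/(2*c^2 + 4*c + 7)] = 2*(-12*c^6 - 72*c^5 - 270*c^4 - 674*c^3 - 1122*c^2 - 459*c - 26)/(8*c^6 + 48*c^5 + 180*c^4 + 400*c^3 + 630*c^2 + 588*c + 343)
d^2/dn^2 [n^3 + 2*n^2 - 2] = 6*n + 4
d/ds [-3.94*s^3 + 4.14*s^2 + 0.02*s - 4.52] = -11.82*s^2 + 8.28*s + 0.02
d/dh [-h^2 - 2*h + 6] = -2*h - 2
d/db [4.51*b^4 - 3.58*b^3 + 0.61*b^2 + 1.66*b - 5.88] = 18.04*b^3 - 10.74*b^2 + 1.22*b + 1.66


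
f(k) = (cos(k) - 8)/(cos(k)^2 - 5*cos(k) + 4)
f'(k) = (2*sin(k)*cos(k) - 5*sin(k))*(cos(k) - 8)/(cos(k)^2 - 5*cos(k) + 4)^2 - sin(k)/(cos(k)^2 - 5*cos(k) + 4)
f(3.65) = -0.97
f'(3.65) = -0.30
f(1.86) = -1.50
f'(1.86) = 1.28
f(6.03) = -72.75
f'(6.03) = -575.02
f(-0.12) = -324.02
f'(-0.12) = -5401.21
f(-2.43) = -1.05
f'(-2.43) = -0.45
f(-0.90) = -5.77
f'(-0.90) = -12.67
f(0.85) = -6.46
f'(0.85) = 15.07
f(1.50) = -2.17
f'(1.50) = 2.61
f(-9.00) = -0.95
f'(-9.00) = -0.24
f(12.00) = -14.52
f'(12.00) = -51.28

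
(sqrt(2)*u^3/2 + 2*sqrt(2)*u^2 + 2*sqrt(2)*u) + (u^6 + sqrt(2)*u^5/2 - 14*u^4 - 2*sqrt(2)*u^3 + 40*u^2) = u^6 + sqrt(2)*u^5/2 - 14*u^4 - 3*sqrt(2)*u^3/2 + 2*sqrt(2)*u^2 + 40*u^2 + 2*sqrt(2)*u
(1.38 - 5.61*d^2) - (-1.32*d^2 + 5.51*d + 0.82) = -4.29*d^2 - 5.51*d + 0.56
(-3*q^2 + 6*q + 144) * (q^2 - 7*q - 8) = -3*q^4 + 27*q^3 + 126*q^2 - 1056*q - 1152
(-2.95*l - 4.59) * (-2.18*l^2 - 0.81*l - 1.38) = 6.431*l^3 + 12.3957*l^2 + 7.7889*l + 6.3342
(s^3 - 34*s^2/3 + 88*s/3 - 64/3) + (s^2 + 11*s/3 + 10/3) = s^3 - 31*s^2/3 + 33*s - 18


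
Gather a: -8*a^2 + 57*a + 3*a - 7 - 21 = -8*a^2 + 60*a - 28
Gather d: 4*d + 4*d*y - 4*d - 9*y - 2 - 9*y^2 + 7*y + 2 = 4*d*y - 9*y^2 - 2*y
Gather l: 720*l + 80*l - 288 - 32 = 800*l - 320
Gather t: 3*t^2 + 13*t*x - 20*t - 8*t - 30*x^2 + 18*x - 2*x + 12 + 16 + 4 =3*t^2 + t*(13*x - 28) - 30*x^2 + 16*x + 32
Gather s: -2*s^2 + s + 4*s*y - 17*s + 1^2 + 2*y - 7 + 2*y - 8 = -2*s^2 + s*(4*y - 16) + 4*y - 14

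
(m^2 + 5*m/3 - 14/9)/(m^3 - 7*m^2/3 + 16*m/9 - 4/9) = (3*m + 7)/(3*m^2 - 5*m + 2)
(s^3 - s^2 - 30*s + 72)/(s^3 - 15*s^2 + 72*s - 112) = (s^2 + 3*s - 18)/(s^2 - 11*s + 28)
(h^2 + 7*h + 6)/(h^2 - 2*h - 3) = (h + 6)/(h - 3)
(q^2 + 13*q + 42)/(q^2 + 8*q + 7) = (q + 6)/(q + 1)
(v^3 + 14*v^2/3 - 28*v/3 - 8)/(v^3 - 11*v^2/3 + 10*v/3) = (3*v^2 + 20*v + 12)/(v*(3*v - 5))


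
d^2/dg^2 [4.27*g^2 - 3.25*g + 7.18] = 8.54000000000000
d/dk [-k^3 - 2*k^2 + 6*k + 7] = -3*k^2 - 4*k + 6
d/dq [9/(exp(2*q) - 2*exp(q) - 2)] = 18*(1 - exp(q))*exp(q)/(-exp(2*q) + 2*exp(q) + 2)^2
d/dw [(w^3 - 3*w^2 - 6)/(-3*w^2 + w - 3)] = (3*w*(2 - w)*(3*w^2 - w + 3) - (6*w - 1)*(-w^3 + 3*w^2 + 6))/(3*w^2 - w + 3)^2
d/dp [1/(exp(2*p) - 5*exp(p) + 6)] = (5 - 2*exp(p))*exp(p)/(exp(2*p) - 5*exp(p) + 6)^2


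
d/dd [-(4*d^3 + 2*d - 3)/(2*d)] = -4*d - 3/(2*d^2)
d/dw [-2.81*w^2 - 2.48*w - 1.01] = -5.62*w - 2.48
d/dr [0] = 0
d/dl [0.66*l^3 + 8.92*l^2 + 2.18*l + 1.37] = 1.98*l^2 + 17.84*l + 2.18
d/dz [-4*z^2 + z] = 1 - 8*z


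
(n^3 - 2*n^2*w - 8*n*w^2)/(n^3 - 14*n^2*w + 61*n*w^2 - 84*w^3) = n*(n + 2*w)/(n^2 - 10*n*w + 21*w^2)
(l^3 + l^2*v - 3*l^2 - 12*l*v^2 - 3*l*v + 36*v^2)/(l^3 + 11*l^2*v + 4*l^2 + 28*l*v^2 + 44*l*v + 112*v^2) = (l^2 - 3*l*v - 3*l + 9*v)/(l^2 + 7*l*v + 4*l + 28*v)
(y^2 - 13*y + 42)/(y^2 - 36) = (y - 7)/(y + 6)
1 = 1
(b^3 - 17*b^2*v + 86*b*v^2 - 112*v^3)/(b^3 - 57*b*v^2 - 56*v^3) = (b^2 - 9*b*v + 14*v^2)/(b^2 + 8*b*v + 7*v^2)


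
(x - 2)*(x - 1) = x^2 - 3*x + 2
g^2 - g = g*(g - 1)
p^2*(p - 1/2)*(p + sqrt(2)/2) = p^4 - p^3/2 + sqrt(2)*p^3/2 - sqrt(2)*p^2/4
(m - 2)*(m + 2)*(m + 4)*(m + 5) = m^4 + 9*m^3 + 16*m^2 - 36*m - 80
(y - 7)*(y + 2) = y^2 - 5*y - 14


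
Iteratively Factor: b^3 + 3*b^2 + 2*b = (b + 2)*(b^2 + b) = b*(b + 2)*(b + 1)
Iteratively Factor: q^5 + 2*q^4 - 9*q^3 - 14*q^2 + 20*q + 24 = (q - 2)*(q^4 + 4*q^3 - q^2 - 16*q - 12) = (q - 2)^2*(q^3 + 6*q^2 + 11*q + 6) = (q - 2)^2*(q + 1)*(q^2 + 5*q + 6) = (q - 2)^2*(q + 1)*(q + 2)*(q + 3)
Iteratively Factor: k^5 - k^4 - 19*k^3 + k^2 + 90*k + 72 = (k - 4)*(k^4 + 3*k^3 - 7*k^2 - 27*k - 18) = (k - 4)*(k + 3)*(k^3 - 7*k - 6) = (k - 4)*(k + 2)*(k + 3)*(k^2 - 2*k - 3) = (k - 4)*(k + 1)*(k + 2)*(k + 3)*(k - 3)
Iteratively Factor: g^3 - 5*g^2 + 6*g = (g - 2)*(g^2 - 3*g) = g*(g - 2)*(g - 3)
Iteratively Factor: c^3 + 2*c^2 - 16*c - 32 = (c + 4)*(c^2 - 2*c - 8) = (c + 2)*(c + 4)*(c - 4)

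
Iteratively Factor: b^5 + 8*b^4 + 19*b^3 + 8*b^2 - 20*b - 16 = (b - 1)*(b^4 + 9*b^3 + 28*b^2 + 36*b + 16) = (b - 1)*(b + 4)*(b^3 + 5*b^2 + 8*b + 4) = (b - 1)*(b + 1)*(b + 4)*(b^2 + 4*b + 4) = (b - 1)*(b + 1)*(b + 2)*(b + 4)*(b + 2)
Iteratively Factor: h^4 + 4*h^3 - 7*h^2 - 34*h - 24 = (h - 3)*(h^3 + 7*h^2 + 14*h + 8) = (h - 3)*(h + 2)*(h^2 + 5*h + 4) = (h - 3)*(h + 1)*(h + 2)*(h + 4)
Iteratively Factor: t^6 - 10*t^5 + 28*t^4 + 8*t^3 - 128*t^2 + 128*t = (t - 4)*(t^5 - 6*t^4 + 4*t^3 + 24*t^2 - 32*t) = (t - 4)*(t + 2)*(t^4 - 8*t^3 + 20*t^2 - 16*t) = t*(t - 4)*(t + 2)*(t^3 - 8*t^2 + 20*t - 16) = t*(t - 4)^2*(t + 2)*(t^2 - 4*t + 4) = t*(t - 4)^2*(t - 2)*(t + 2)*(t - 2)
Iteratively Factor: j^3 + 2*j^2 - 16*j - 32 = (j + 4)*(j^2 - 2*j - 8) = (j + 2)*(j + 4)*(j - 4)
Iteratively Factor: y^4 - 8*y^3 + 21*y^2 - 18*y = (y - 2)*(y^3 - 6*y^2 + 9*y) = y*(y - 2)*(y^2 - 6*y + 9) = y*(y - 3)*(y - 2)*(y - 3)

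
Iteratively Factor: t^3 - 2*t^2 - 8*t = (t - 4)*(t^2 + 2*t) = (t - 4)*(t + 2)*(t)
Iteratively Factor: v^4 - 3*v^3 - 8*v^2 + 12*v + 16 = (v + 2)*(v^3 - 5*v^2 + 2*v + 8) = (v - 4)*(v + 2)*(v^2 - v - 2) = (v - 4)*(v + 1)*(v + 2)*(v - 2)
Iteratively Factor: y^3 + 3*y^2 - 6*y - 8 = (y - 2)*(y^2 + 5*y + 4) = (y - 2)*(y + 4)*(y + 1)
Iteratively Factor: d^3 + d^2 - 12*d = (d + 4)*(d^2 - 3*d) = (d - 3)*(d + 4)*(d)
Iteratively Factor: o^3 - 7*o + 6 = (o - 2)*(o^2 + 2*o - 3) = (o - 2)*(o + 3)*(o - 1)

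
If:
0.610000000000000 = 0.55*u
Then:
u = 1.11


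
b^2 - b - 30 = (b - 6)*(b + 5)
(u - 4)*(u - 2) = u^2 - 6*u + 8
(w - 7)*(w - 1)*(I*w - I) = I*w^3 - 9*I*w^2 + 15*I*w - 7*I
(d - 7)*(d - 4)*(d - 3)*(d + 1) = d^4 - 13*d^3 + 47*d^2 - 23*d - 84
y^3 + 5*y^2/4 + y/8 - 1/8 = (y - 1/4)*(y + 1/2)*(y + 1)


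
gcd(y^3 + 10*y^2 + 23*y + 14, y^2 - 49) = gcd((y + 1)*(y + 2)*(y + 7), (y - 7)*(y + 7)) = y + 7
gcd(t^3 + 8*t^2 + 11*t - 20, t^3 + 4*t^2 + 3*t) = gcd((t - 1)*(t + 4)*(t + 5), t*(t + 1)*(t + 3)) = 1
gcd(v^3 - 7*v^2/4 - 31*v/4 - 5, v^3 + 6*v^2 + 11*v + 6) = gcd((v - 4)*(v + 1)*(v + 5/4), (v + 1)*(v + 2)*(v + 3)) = v + 1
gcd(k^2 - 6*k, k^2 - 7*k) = k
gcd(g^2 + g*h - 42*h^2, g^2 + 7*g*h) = g + 7*h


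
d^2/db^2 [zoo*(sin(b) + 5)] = zoo*sin(b)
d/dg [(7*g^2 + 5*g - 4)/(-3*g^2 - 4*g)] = (-13*g^2 - 24*g - 16)/(g^2*(9*g^2 + 24*g + 16))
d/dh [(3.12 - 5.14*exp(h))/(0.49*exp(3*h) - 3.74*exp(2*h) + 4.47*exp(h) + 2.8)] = (5.0372*exp(3*h) - 23.81*exp(2*h) + 23.3376*exp(h) - 28.3384)*exp(h)/(0.2401*exp(6*h) - 3.6652*exp(5*h) + 18.3682*exp(4*h) - 30.6916*exp(3*h) - 0.963100000000001*exp(2*h) + 25.032*exp(h) + 7.84)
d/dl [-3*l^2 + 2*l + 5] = 2 - 6*l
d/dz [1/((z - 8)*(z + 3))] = (5 - 2*z)/(z^4 - 10*z^3 - 23*z^2 + 240*z + 576)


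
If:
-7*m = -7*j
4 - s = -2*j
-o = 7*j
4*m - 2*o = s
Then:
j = 1/4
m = 1/4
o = -7/4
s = 9/2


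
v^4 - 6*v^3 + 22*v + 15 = (v - 5)*(v - 3)*(v + 1)^2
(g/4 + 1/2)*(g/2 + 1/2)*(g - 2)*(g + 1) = g^4/8 + g^3/4 - 3*g^2/8 - g - 1/2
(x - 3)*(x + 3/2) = x^2 - 3*x/2 - 9/2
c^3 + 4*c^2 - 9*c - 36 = (c - 3)*(c + 3)*(c + 4)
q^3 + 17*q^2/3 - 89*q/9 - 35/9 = (q - 5/3)*(q + 1/3)*(q + 7)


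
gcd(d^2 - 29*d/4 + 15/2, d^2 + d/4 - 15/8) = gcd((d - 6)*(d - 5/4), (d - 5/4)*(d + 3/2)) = d - 5/4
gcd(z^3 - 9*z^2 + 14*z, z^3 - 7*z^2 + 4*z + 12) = z - 2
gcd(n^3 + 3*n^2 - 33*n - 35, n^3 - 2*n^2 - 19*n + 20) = n - 5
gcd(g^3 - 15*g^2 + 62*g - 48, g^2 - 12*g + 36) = g - 6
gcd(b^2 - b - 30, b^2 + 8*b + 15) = b + 5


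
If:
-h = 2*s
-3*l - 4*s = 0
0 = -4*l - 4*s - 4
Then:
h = -6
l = -4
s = 3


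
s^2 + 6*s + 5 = (s + 1)*(s + 5)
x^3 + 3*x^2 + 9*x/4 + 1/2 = (x + 1/2)^2*(x + 2)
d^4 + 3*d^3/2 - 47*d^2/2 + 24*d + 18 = (d - 3)*(d - 2)*(d + 1/2)*(d + 6)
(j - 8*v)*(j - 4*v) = j^2 - 12*j*v + 32*v^2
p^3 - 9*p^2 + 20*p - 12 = (p - 6)*(p - 2)*(p - 1)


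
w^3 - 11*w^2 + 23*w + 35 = (w - 7)*(w - 5)*(w + 1)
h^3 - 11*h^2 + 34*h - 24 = (h - 6)*(h - 4)*(h - 1)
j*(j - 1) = j^2 - j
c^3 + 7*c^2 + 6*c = c*(c + 1)*(c + 6)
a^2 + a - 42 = (a - 6)*(a + 7)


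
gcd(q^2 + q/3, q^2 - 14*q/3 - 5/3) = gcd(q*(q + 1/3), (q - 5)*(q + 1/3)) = q + 1/3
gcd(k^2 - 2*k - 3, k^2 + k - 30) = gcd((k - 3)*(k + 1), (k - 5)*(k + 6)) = 1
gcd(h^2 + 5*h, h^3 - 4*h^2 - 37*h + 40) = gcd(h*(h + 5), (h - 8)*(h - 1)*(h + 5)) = h + 5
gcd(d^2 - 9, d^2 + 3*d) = d + 3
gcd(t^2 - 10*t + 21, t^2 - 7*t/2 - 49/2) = t - 7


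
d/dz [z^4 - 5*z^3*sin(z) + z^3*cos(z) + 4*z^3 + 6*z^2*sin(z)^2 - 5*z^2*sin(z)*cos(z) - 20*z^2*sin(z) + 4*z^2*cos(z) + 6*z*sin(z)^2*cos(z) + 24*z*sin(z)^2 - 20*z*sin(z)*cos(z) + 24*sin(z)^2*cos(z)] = -z^3*sin(z) - 5*z^3*cos(z) + 4*z^3 - 19*z^2*sin(z) + 6*z^2*sin(2*z) - 17*z^2*cos(z) - 5*z^2*cos(2*z) + 12*z^2 - 83*z*sin(z)/2 + 19*z*sin(2*z) + 9*z*sin(3*z)/2 + 8*z*cos(z) - 26*z*cos(2*z) + 6*z - 6*sin(z) - 10*sin(2*z) + 18*sin(3*z) + 3*cos(z)/2 - 12*cos(2*z) - 3*cos(3*z)/2 + 12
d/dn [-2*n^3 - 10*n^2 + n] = -6*n^2 - 20*n + 1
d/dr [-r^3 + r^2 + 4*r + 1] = -3*r^2 + 2*r + 4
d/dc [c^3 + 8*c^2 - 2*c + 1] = 3*c^2 + 16*c - 2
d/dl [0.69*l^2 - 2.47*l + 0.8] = 1.38*l - 2.47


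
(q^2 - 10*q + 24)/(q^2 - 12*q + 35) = (q^2 - 10*q + 24)/(q^2 - 12*q + 35)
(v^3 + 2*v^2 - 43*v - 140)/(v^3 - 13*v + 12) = (v^2 - 2*v - 35)/(v^2 - 4*v + 3)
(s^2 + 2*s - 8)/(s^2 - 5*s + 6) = (s + 4)/(s - 3)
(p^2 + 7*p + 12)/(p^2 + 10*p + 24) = (p + 3)/(p + 6)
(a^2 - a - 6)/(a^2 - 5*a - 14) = (a - 3)/(a - 7)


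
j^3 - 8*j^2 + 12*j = j*(j - 6)*(j - 2)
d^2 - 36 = (d - 6)*(d + 6)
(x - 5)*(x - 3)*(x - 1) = x^3 - 9*x^2 + 23*x - 15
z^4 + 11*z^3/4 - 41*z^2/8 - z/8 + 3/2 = (z - 1)*(z - 3/4)*(z + 1/2)*(z + 4)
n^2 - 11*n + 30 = (n - 6)*(n - 5)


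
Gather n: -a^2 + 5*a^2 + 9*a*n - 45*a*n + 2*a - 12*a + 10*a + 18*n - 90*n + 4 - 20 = 4*a^2 + n*(-36*a - 72) - 16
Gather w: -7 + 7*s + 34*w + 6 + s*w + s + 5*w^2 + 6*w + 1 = 8*s + 5*w^2 + w*(s + 40)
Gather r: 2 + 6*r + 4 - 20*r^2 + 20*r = -20*r^2 + 26*r + 6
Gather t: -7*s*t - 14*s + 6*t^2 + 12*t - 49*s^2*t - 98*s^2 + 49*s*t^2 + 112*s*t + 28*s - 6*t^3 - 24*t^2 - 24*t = -98*s^2 + 14*s - 6*t^3 + t^2*(49*s - 18) + t*(-49*s^2 + 105*s - 12)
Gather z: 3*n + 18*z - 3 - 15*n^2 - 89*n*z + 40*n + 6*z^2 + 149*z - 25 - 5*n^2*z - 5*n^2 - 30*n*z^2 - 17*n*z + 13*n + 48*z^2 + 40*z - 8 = -20*n^2 + 56*n + z^2*(54 - 30*n) + z*(-5*n^2 - 106*n + 207) - 36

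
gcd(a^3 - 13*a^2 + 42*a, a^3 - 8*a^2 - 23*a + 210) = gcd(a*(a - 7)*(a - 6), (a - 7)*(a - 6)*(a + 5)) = a^2 - 13*a + 42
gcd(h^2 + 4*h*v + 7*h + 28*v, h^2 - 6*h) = 1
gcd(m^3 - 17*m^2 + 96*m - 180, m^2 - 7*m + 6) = m - 6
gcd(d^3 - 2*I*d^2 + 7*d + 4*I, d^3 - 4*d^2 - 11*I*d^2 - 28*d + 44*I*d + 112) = d - 4*I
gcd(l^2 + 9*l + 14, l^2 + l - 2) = l + 2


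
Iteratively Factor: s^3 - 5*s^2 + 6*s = (s - 2)*(s^2 - 3*s) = s*(s - 2)*(s - 3)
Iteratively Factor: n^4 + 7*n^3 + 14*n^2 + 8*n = (n + 4)*(n^3 + 3*n^2 + 2*n) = n*(n + 4)*(n^2 + 3*n + 2) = n*(n + 1)*(n + 4)*(n + 2)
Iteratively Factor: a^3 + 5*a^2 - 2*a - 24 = (a + 3)*(a^2 + 2*a - 8) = (a - 2)*(a + 3)*(a + 4)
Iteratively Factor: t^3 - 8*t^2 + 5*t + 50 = (t + 2)*(t^2 - 10*t + 25) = (t - 5)*(t + 2)*(t - 5)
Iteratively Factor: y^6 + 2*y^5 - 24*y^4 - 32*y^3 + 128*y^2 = (y)*(y^5 + 2*y^4 - 24*y^3 - 32*y^2 + 128*y) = y*(y - 2)*(y^4 + 4*y^3 - 16*y^2 - 64*y) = y*(y - 4)*(y - 2)*(y^3 + 8*y^2 + 16*y) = y*(y - 4)*(y - 2)*(y + 4)*(y^2 + 4*y) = y^2*(y - 4)*(y - 2)*(y + 4)*(y + 4)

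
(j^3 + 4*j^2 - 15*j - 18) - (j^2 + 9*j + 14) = j^3 + 3*j^2 - 24*j - 32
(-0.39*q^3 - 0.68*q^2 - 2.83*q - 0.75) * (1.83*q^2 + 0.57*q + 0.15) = -0.7137*q^5 - 1.4667*q^4 - 5.625*q^3 - 3.0876*q^2 - 0.852*q - 0.1125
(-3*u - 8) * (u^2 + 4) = -3*u^3 - 8*u^2 - 12*u - 32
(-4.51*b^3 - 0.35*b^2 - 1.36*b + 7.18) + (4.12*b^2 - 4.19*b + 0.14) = -4.51*b^3 + 3.77*b^2 - 5.55*b + 7.32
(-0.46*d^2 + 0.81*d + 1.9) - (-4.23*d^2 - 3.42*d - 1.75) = 3.77*d^2 + 4.23*d + 3.65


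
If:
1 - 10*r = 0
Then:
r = 1/10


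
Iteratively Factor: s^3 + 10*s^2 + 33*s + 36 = (s + 3)*(s^2 + 7*s + 12) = (s + 3)*(s + 4)*(s + 3)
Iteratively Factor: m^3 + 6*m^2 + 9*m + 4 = (m + 1)*(m^2 + 5*m + 4) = (m + 1)^2*(m + 4)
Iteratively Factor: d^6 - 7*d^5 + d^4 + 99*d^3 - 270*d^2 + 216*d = (d - 3)*(d^5 - 4*d^4 - 11*d^3 + 66*d^2 - 72*d) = (d - 3)^2*(d^4 - d^3 - 14*d^2 + 24*d) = d*(d - 3)^2*(d^3 - d^2 - 14*d + 24) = d*(d - 3)^3*(d^2 + 2*d - 8) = d*(d - 3)^3*(d + 4)*(d - 2)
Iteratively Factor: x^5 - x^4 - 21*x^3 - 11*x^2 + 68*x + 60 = (x - 5)*(x^4 + 4*x^3 - x^2 - 16*x - 12) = (x - 5)*(x - 2)*(x^3 + 6*x^2 + 11*x + 6) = (x - 5)*(x - 2)*(x + 3)*(x^2 + 3*x + 2) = (x - 5)*(x - 2)*(x + 1)*(x + 3)*(x + 2)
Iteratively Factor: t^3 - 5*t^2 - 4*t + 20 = (t - 2)*(t^2 - 3*t - 10) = (t - 5)*(t - 2)*(t + 2)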